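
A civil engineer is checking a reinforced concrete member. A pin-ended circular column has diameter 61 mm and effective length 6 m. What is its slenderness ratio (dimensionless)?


Radius of gyration r = d / 4 = 61 / 4 = 15.25 mm
L_eff = 6000.0 mm
Slenderness ratio = L / r = 6000.0 / 15.25 = 393.44 (dimensionless)

393.44 (dimensionless)


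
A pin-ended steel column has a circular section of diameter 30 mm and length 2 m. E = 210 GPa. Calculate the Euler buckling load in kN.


I = pi * d^4 / 64 = 39760.78 mm^4
L = 2000.0 mm
P_cr = pi^2 * E * I / L^2
= 9.8696 * 210000.0 * 39760.78 / 2000.0^2
= 20602.22 N = 20.6022 kN

20.6022 kN


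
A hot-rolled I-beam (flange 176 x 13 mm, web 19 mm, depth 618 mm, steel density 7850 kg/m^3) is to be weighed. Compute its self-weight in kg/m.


A_flanges = 2 * 176 * 13 = 4576 mm^2
A_web = (618 - 2 * 13) * 19 = 11248 mm^2
A_total = 4576 + 11248 = 15824 mm^2 = 0.015824 m^2
Weight = rho * A = 7850 * 0.015824 = 124.2184 kg/m

124.2184 kg/m


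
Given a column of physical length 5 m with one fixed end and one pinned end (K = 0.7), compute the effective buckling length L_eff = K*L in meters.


L_eff = K * L
= 0.7 * 5
= 3.5 m

3.5 m


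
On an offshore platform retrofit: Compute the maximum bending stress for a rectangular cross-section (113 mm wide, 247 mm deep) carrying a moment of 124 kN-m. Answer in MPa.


I = b * h^3 / 12 = 113 * 247^3 / 12 = 141901849.92 mm^4
y = h / 2 = 247 / 2 = 123.5 mm
M = 124 kN-m = 124000000.0 N-mm
sigma = M * y / I = 124000000.0 * 123.5 / 141901849.92
= 107.92 MPa

107.92 MPa


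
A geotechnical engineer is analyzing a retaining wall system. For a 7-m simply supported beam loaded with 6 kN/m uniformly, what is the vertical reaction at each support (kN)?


Total load = w * L = 6 * 7 = 42 kN
By symmetry, each reaction R = total / 2 = 42 / 2 = 21.0 kN

21.0 kN


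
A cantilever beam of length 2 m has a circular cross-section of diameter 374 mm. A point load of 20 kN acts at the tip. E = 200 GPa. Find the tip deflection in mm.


I = pi * d^4 / 64 = pi * 374^4 / 64 = 960409190.91 mm^4
L = 2000.0 mm, P = 20000.0 N, E = 200000.0 MPa
delta = P * L^3 / (3 * E * I)
= 20000.0 * 2000.0^3 / (3 * 200000.0 * 960409190.91)
= 0.2777 mm

0.2777 mm


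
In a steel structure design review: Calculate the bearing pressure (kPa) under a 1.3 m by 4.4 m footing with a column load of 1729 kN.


A = 1.3 * 4.4 = 5.72 m^2
q = P / A = 1729 / 5.72
= 302.2727 kPa

302.2727 kPa


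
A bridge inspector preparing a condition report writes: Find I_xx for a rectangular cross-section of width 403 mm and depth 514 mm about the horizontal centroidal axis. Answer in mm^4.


I = b * h^3 / 12
= 403 * 514^3 / 12
= 403 * 135796744 / 12
= 4560507319.33 mm^4

4560507319.33 mm^4


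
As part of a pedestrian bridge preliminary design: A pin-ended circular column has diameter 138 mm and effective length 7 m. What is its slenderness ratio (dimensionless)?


Radius of gyration r = d / 4 = 138 / 4 = 34.5 mm
L_eff = 7000.0 mm
Slenderness ratio = L / r = 7000.0 / 34.5 = 202.9 (dimensionless)

202.9 (dimensionless)


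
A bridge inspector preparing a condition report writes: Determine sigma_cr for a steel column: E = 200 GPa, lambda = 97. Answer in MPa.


sigma_cr = pi^2 * E / lambda^2
= 9.8696 * 200000.0 / 97^2
= 9.8696 * 200000.0 / 9409
= 209.7907 MPa

209.7907 MPa


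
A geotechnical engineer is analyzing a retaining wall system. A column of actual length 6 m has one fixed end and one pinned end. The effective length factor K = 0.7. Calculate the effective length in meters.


L_eff = K * L
= 0.7 * 6
= 4.2 m

4.2 m


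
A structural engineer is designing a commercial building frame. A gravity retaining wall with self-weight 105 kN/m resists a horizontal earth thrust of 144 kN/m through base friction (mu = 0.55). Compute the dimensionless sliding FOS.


Resisting force = mu * W = 0.55 * 105 = 57.75 kN/m
FOS = Resisting / Driving = 57.75 / 144
= 0.401 (dimensionless)

0.401 (dimensionless)


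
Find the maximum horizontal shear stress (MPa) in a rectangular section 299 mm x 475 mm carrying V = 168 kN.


A = b * h = 299 * 475 = 142025 mm^2
V = 168 kN = 168000.0 N
tau_max = 1.5 * V / A = 1.5 * 168000.0 / 142025
= 1.7743 MPa

1.7743 MPa


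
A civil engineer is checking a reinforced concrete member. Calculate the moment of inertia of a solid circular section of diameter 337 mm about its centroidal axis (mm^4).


r = d / 2 = 337 / 2 = 168.5 mm
I = pi * r^4 / 4 = pi * 168.5^4 / 4
= 633125057.57 mm^4

633125057.57 mm^4


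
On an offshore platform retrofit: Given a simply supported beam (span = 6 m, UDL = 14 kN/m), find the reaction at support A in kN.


Total load = w * L = 14 * 6 = 84 kN
By symmetry, each reaction R = total / 2 = 84 / 2 = 42.0 kN

42.0 kN


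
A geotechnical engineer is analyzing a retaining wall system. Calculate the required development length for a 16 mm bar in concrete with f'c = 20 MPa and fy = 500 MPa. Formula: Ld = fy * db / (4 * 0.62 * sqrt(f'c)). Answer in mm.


Ld = (fy * db) / (4 * 0.62 * sqrt(f'c))
= (500 * 16) / (4 * 0.62 * sqrt(20))
= 8000 / 11.0909
= 721.31 mm

721.31 mm


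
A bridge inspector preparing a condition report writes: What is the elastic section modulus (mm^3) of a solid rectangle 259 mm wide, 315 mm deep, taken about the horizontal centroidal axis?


S = b * h^2 / 6
= 259 * 315^2 / 6
= 259 * 99225 / 6
= 4283212.5 mm^3

4283212.5 mm^3


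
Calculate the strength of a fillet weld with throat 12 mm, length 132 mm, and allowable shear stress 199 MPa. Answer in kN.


Strength = throat * length * allowable stress
= 12 * 132 * 199 N
= 315216 N
= 315.22 kN

315.22 kN


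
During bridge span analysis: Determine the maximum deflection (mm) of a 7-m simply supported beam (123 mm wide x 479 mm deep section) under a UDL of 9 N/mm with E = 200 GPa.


I = 123 * 479^3 / 12 = 1126497949.75 mm^4
L = 7000.0 mm, w = 9 N/mm, E = 200000.0 MPa
delta = 5 * w * L^4 / (384 * E * I)
= 5 * 9 * 7000.0^4 / (384 * 200000.0 * 1126497949.75)
= 1.2489 mm

1.2489 mm


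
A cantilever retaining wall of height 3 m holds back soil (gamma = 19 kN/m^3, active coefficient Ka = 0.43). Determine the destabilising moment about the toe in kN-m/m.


Pa = 0.5 * Ka * gamma * H^2
= 0.5 * 0.43 * 19 * 3^2
= 36.765 kN/m
Arm = H / 3 = 3 / 3 = 1.0 m
Mo = Pa * arm = Pa * H / 3 = 36.765 * 3 / 3 = 36.765 kN-m/m

36.765 kN-m/m


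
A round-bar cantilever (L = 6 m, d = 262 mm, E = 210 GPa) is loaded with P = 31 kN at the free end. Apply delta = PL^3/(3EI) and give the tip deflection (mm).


I = pi * d^4 / 64 = pi * 262^4 / 64 = 231299697.07 mm^4
L = 6000.0 mm, P = 31000.0 N, E = 210000.0 MPa
delta = P * L^3 / (3 * E * I)
= 31000.0 * 6000.0^3 / (3 * 210000.0 * 231299697.07)
= 45.9515 mm

45.9515 mm


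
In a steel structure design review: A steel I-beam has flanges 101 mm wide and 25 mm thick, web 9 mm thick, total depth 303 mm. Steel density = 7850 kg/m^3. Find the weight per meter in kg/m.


A_flanges = 2 * 101 * 25 = 5050 mm^2
A_web = (303 - 2 * 25) * 9 = 2277 mm^2
A_total = 5050 + 2277 = 7327 mm^2 = 0.007327 m^2
Weight = rho * A = 7850 * 0.007327 = 57.517 kg/m

57.517 kg/m


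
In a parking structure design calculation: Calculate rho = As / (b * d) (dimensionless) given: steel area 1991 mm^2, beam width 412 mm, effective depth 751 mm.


rho = As / (b * d)
= 1991 / (412 * 751)
= 1991 / 309412
= 0.006435 (dimensionless)

0.006435 (dimensionless)


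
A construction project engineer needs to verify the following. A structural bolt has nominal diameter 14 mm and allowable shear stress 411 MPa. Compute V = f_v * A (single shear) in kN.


A = pi * d^2 / 4 = pi * 14^2 / 4 = 153.938 mm^2
V = f_v * A / 1000 = 411 * 153.938 / 1000
= 63.2685 kN

63.2685 kN


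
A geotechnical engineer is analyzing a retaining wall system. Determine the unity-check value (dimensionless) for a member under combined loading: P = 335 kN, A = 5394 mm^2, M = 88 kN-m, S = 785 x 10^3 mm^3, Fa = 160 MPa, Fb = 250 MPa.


f_a = P / A = 335000.0 / 5394 = 62.106 MPa
f_b = M / S = 88000000.0 / 785000.0 = 112.1019 MPa
Ratio = f_a / Fa + f_b / Fb
= 62.106 / 160 + 112.1019 / 250
= 0.8366 (dimensionless)

0.8366 (dimensionless)


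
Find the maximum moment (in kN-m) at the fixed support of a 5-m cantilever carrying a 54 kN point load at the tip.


For a cantilever with a point load at the free end:
M_max = P * L = 54 * 5 = 270 kN-m

270 kN-m


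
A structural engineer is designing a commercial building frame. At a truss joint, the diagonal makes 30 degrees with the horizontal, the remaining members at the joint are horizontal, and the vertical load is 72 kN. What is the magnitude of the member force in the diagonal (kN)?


At the joint, only the diagonal has a vertical component, so vertical equilibrium gives:
F * sin(30) = 72
F = 72 / sin(30)
= 72 / 0.5
= 144.0 kN

144.0 kN


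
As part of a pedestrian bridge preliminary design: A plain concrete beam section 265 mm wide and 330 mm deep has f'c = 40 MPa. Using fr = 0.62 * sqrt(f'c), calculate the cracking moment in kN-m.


fr = 0.62 * sqrt(40) = 0.62 * 6.3246 = 3.9212 MPa
I = 265 * 330^3 / 12 = 793608750.0 mm^4
y_t = 165.0 mm
M_cr = fr * I / y_t = 3.9212 * 793608750.0 / 165.0 N-mm
= 18.8601 kN-m

18.8601 kN-m


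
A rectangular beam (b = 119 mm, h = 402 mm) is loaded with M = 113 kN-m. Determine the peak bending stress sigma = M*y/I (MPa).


I = b * h^3 / 12 = 119 * 402^3 / 12 = 644234346.0 mm^4
y = h / 2 = 402 / 2 = 201.0 mm
M = 113 kN-m = 113000000.0 N-mm
sigma = M * y / I = 113000000.0 * 201.0 / 644234346.0
= 35.26 MPa

35.26 MPa


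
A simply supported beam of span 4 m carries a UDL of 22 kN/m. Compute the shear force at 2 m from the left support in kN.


R_A = w * L / 2 = 22 * 4 / 2 = 44.0 kN
V(x) = R_A - w * x = 44.0 - 22 * 2
= 0.0 kN

0.0 kN


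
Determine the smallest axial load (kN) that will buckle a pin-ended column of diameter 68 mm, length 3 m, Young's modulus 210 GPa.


I = pi * d^4 / 64 = 1049555.84 mm^4
L = 3000.0 mm
P_cr = pi^2 * E * I / L^2
= 9.8696 * 210000.0 * 1049555.84 / 3000.0^2
= 241703.02 N = 241.703 kN

241.703 kN


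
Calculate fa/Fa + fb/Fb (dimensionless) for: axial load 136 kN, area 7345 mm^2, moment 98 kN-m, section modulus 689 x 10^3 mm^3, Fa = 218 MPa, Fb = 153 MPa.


f_a = P / A = 136000.0 / 7345 = 18.516 MPa
f_b = M / S = 98000000.0 / 689000.0 = 142.2351 MPa
Ratio = f_a / Fa + f_b / Fb
= 18.516 / 218 + 142.2351 / 153
= 1.0146 (dimensionless)

1.0146 (dimensionless)


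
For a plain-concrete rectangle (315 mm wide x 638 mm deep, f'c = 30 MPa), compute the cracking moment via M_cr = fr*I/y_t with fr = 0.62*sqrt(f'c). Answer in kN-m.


fr = 0.62 * sqrt(30) = 0.62 * 5.4772 = 3.3959 MPa
I = 315 * 638^3 / 12 = 6816969390.0 mm^4
y_t = 319.0 mm
M_cr = fr * I / y_t = 3.3959 * 6816969390.0 / 319.0 N-mm
= 72.5693 kN-m

72.5693 kN-m


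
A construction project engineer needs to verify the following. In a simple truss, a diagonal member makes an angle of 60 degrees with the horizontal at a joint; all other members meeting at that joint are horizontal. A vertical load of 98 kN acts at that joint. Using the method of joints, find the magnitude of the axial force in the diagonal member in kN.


At the joint, only the diagonal has a vertical component, so vertical equilibrium gives:
F * sin(60) = 98
F = 98 / sin(60)
= 98 / 0.866025
= 113.16 kN

113.16 kN


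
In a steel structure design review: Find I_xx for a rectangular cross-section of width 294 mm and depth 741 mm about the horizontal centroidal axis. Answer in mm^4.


I = b * h^3 / 12
= 294 * 741^3 / 12
= 294 * 406869021 / 12
= 9968291014.5 mm^4

9968291014.5 mm^4


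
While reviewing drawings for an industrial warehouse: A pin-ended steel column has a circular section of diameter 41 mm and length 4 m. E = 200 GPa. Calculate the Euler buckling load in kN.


I = pi * d^4 / 64 = 138709.22 mm^4
L = 4000.0 mm
P_cr = pi^2 * E * I / L^2
= 9.8696 * 200000.0 * 138709.22 / 4000.0^2
= 17112.56 N = 17.1126 kN

17.1126 kN


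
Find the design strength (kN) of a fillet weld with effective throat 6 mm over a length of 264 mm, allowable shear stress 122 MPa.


Strength = throat * length * allowable stress
= 6 * 264 * 122 N
= 193248 N
= 193.25 kN

193.25 kN


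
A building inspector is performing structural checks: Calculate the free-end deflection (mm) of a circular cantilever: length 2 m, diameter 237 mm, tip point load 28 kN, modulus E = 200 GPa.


I = pi * d^4 / 64 = pi * 237^4 / 64 = 154868568.04 mm^4
L = 2000.0 mm, P = 28000.0 N, E = 200000.0 MPa
delta = P * L^3 / (3 * E * I)
= 28000.0 * 2000.0^3 / (3 * 200000.0 * 154868568.04)
= 2.4106 mm

2.4106 mm


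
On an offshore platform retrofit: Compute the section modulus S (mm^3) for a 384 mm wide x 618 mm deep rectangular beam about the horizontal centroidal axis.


S = b * h^2 / 6
= 384 * 618^2 / 6
= 384 * 381924 / 6
= 24443136.0 mm^3

24443136.0 mm^3


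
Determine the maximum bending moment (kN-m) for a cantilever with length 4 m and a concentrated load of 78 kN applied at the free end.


For a cantilever with a point load at the free end:
M_max = P * L = 78 * 4 = 312 kN-m

312 kN-m


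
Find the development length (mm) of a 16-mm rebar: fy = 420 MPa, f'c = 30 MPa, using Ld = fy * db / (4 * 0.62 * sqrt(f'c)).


Ld = (fy * db) / (4 * 0.62 * sqrt(f'c))
= (420 * 16) / (4 * 0.62 * sqrt(30))
= 6720 / 13.5835
= 494.72 mm

494.72 mm


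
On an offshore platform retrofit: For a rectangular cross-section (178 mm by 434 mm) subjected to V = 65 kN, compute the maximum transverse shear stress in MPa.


A = b * h = 178 * 434 = 77252 mm^2
V = 65 kN = 65000.0 N
tau_max = 1.5 * V / A = 1.5 * 65000.0 / 77252
= 1.2621 MPa

1.2621 MPa


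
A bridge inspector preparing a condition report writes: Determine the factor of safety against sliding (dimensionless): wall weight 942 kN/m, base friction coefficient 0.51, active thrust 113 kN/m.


Resisting force = mu * W = 0.51 * 942 = 480.42 kN/m
FOS = Resisting / Driving = 480.42 / 113
= 4.2515 (dimensionless)

4.2515 (dimensionless)


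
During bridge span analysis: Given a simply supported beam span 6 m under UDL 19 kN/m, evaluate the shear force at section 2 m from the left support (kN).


R_A = w * L / 2 = 19 * 6 / 2 = 57.0 kN
V(x) = R_A - w * x = 57.0 - 19 * 2
= 19.0 kN

19.0 kN


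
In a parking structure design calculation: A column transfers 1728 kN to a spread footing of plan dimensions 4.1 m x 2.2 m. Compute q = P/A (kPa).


A = 4.1 * 2.2 = 9.02 m^2
q = P / A = 1728 / 9.02
= 191.5743 kPa

191.5743 kPa


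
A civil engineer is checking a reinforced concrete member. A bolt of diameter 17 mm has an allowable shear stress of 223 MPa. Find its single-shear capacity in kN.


A = pi * d^2 / 4 = pi * 17^2 / 4 = 226.9801 mm^2
V = f_v * A / 1000 = 223 * 226.9801 / 1000
= 50.6166 kN

50.6166 kN


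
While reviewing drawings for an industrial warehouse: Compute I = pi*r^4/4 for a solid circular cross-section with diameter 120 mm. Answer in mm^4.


r = d / 2 = 120 / 2 = 60.0 mm
I = pi * r^4 / 4 = pi * 60.0^4 / 4
= 10178760.2 mm^4

10178760.2 mm^4


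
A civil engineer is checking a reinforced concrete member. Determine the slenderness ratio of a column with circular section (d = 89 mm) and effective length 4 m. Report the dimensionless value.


Radius of gyration r = d / 4 = 89 / 4 = 22.25 mm
L_eff = 4000.0 mm
Slenderness ratio = L / r = 4000.0 / 22.25 = 179.78 (dimensionless)

179.78 (dimensionless)


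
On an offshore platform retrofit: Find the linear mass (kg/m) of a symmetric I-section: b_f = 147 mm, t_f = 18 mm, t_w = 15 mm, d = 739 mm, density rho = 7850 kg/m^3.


A_flanges = 2 * 147 * 18 = 5292 mm^2
A_web = (739 - 2 * 18) * 15 = 10545 mm^2
A_total = 5292 + 10545 = 15837 mm^2 = 0.015837 m^2
Weight = rho * A = 7850 * 0.015837 = 124.3204 kg/m

124.3204 kg/m


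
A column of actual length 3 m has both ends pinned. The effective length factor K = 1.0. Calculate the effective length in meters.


L_eff = K * L
= 1.0 * 3
= 3.0 m

3.0 m


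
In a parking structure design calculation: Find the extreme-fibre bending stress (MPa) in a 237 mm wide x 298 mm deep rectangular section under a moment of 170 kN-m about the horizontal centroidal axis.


I = b * h^3 / 12 = 237 * 298^3 / 12 = 522655942.0 mm^4
y = h / 2 = 298 / 2 = 149.0 mm
M = 170 kN-m = 170000000.0 N-mm
sigma = M * y / I = 170000000.0 * 149.0 / 522655942.0
= 48.46 MPa

48.46 MPa


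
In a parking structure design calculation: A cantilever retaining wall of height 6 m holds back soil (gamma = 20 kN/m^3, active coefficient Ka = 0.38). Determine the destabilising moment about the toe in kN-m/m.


Pa = 0.5 * Ka * gamma * H^2
= 0.5 * 0.38 * 20 * 6^2
= 136.8 kN/m
Arm = H / 3 = 6 / 3 = 2.0 m
Mo = Pa * arm = Pa * H / 3 = 136.8 * 6 / 3 = 273.6 kN-m/m

273.6 kN-m/m


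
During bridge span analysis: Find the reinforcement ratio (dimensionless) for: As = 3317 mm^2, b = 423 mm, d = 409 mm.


rho = As / (b * d)
= 3317 / (423 * 409)
= 3317 / 173007
= 0.019173 (dimensionless)

0.019173 (dimensionless)


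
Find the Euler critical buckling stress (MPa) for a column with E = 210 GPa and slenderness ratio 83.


sigma_cr = pi^2 * E / lambda^2
= 9.8696 * 210000.0 / 83^2
= 9.8696 * 210000.0 / 6889
= 300.8589 MPa

300.8589 MPa


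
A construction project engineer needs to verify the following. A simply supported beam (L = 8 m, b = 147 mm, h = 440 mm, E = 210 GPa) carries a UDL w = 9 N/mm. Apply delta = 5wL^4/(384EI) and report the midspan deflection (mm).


I = 147 * 440^3 / 12 = 1043504000.0 mm^4
L = 8000.0 mm, w = 9 N/mm, E = 210000.0 MPa
delta = 5 * w * L^4 / (384 * E * I)
= 5 * 9 * 8000.0^4 / (384 * 210000.0 * 1043504000.0)
= 2.1904 mm

2.1904 mm


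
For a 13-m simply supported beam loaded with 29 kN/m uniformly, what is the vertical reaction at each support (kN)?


Total load = w * L = 29 * 13 = 377 kN
By symmetry, each reaction R = total / 2 = 377 / 2 = 188.5 kN

188.5 kN


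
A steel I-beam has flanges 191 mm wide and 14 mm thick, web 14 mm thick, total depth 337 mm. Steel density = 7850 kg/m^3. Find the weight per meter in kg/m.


A_flanges = 2 * 191 * 14 = 5348 mm^2
A_web = (337 - 2 * 14) * 14 = 4326 mm^2
A_total = 5348 + 4326 = 9674 mm^2 = 0.009674 m^2
Weight = rho * A = 7850 * 0.009674 = 75.9409 kg/m

75.9409 kg/m


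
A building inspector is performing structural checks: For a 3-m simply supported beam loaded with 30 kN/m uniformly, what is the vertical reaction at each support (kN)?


Total load = w * L = 30 * 3 = 90 kN
By symmetry, each reaction R = total / 2 = 90 / 2 = 45.0 kN

45.0 kN


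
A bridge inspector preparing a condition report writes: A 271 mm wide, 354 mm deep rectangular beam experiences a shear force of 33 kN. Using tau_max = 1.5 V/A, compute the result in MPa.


A = b * h = 271 * 354 = 95934 mm^2
V = 33 kN = 33000.0 N
tau_max = 1.5 * V / A = 1.5 * 33000.0 / 95934
= 0.516 MPa

0.516 MPa


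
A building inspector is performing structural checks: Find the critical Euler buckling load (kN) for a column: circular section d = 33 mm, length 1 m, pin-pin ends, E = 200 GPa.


I = pi * d^4 / 64 = 58213.76 mm^4
L = 1000.0 mm
P_cr = pi^2 * E * I / L^2
= 9.8696 * 200000.0 * 58213.76 / 1000.0^2
= 114909.36 N = 114.9094 kN

114.9094 kN


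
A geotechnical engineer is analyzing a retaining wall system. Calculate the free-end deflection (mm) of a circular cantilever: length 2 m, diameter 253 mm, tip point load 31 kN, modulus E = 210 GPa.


I = pi * d^4 / 64 = pi * 253^4 / 64 = 201118482.47 mm^4
L = 2000.0 mm, P = 31000.0 N, E = 210000.0 MPa
delta = P * L^3 / (3 * E * I)
= 31000.0 * 2000.0^3 / (3 * 210000.0 * 201118482.47)
= 1.9573 mm

1.9573 mm


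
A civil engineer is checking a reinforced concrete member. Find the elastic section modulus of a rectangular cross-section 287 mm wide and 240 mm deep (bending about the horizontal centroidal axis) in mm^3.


S = b * h^2 / 6
= 287 * 240^2 / 6
= 287 * 57600 / 6
= 2755200.0 mm^3

2755200.0 mm^3


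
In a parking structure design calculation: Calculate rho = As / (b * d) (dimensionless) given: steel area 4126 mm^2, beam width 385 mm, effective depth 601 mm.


rho = As / (b * d)
= 4126 / (385 * 601)
= 4126 / 231385
= 0.017832 (dimensionless)

0.017832 (dimensionless)


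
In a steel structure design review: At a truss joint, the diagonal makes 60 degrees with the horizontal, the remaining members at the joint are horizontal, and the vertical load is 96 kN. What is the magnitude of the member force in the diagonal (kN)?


At the joint, only the diagonal has a vertical component, so vertical equilibrium gives:
F * sin(60) = 96
F = 96 / sin(60)
= 96 / 0.866025
= 110.85 kN

110.85 kN


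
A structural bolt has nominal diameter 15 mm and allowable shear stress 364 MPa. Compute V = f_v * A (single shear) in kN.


A = pi * d^2 / 4 = pi * 15^2 / 4 = 176.7146 mm^2
V = f_v * A / 1000 = 364 * 176.7146 / 1000
= 64.3241 kN

64.3241 kN


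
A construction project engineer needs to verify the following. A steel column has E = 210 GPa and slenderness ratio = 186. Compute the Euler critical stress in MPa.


sigma_cr = pi^2 * E / lambda^2
= 9.8696 * 210000.0 / 186^2
= 9.8696 * 210000.0 / 34596
= 59.9091 MPa

59.9091 MPa


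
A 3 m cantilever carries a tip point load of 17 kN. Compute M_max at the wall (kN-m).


For a cantilever with a point load at the free end:
M_max = P * L = 17 * 3 = 51 kN-m

51 kN-m


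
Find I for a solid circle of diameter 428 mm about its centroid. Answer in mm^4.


r = d / 2 = 428 / 2 = 214.0 mm
I = pi * r^4 / 4 = pi * 214.0^4 / 4
= 1647194846.15 mm^4

1647194846.15 mm^4


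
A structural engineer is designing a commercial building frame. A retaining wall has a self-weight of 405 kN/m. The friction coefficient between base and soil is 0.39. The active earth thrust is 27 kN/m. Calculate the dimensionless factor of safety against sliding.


Resisting force = mu * W = 0.39 * 405 = 157.95 kN/m
FOS = Resisting / Driving = 157.95 / 27
= 5.85 (dimensionless)

5.85 (dimensionless)


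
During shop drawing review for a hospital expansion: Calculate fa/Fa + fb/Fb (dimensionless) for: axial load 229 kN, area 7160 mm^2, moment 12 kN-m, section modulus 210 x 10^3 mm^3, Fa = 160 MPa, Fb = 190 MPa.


f_a = P / A = 229000.0 / 7160 = 31.9832 MPa
f_b = M / S = 12000000.0 / 210000.0 = 57.1429 MPa
Ratio = f_a / Fa + f_b / Fb
= 31.9832 / 160 + 57.1429 / 190
= 0.5006 (dimensionless)

0.5006 (dimensionless)


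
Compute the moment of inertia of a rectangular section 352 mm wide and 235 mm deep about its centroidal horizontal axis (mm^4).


I = b * h^3 / 12
= 352 * 235^3 / 12
= 352 * 12977875 / 12
= 380684333.33 mm^4

380684333.33 mm^4


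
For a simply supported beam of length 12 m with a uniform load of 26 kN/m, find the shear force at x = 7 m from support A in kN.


R_A = w * L / 2 = 26 * 12 / 2 = 156.0 kN
V(x) = R_A - w * x = 156.0 - 26 * 7
= -26.0 kN

-26.0 kN


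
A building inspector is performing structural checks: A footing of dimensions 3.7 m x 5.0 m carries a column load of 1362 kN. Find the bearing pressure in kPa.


A = 3.7 * 5.0 = 18.5 m^2
q = P / A = 1362 / 18.5
= 73.6216 kPa

73.6216 kPa


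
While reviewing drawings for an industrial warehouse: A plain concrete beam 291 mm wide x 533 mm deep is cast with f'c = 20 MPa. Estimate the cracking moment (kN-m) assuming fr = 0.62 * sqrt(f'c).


fr = 0.62 * sqrt(20) = 0.62 * 4.4721 = 2.7727 MPa
I = 291 * 533^3 / 12 = 3671921347.25 mm^4
y_t = 266.5 mm
M_cr = fr * I / y_t = 2.7727 * 3671921347.25 / 266.5 N-mm
= 38.2035 kN-m

38.2035 kN-m


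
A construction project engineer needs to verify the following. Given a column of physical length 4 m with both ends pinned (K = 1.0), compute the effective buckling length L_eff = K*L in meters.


L_eff = K * L
= 1.0 * 4
= 4.0 m

4.0 m


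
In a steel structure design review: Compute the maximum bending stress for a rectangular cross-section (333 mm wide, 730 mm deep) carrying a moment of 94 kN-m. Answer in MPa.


I = b * h^3 / 12 = 333 * 730^3 / 12 = 10795221750.0 mm^4
y = h / 2 = 730 / 2 = 365.0 mm
M = 94 kN-m = 94000000.0 N-mm
sigma = M * y / I = 94000000.0 * 365.0 / 10795221750.0
= 3.18 MPa

3.18 MPa


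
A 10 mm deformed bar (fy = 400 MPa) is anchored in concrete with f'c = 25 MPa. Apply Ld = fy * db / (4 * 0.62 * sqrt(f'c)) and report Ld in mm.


Ld = (fy * db) / (4 * 0.62 * sqrt(f'c))
= (400 * 10) / (4 * 0.62 * sqrt(25))
= 4000 / 12.4
= 322.58 mm

322.58 mm


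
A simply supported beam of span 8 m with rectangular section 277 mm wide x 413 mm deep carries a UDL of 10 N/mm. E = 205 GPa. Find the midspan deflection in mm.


I = 277 * 413^3 / 12 = 1626105347.42 mm^4
L = 8000.0 mm, w = 10 N/mm, E = 205000.0 MPa
delta = 5 * w * L^4 / (384 * E * I)
= 5 * 10 * 8000.0^4 / (384 * 205000.0 * 1626105347.42)
= 1.5999 mm

1.5999 mm


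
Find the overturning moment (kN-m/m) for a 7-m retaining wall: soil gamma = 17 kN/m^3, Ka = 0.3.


Pa = 0.5 * Ka * gamma * H^2
= 0.5 * 0.3 * 17 * 7^2
= 124.95 kN/m
Arm = H / 3 = 7 / 3 = 2.3333 m
Mo = Pa * arm = Pa * H / 3 = 124.95 * 7 / 3 = 291.55 kN-m/m

291.55 kN-m/m


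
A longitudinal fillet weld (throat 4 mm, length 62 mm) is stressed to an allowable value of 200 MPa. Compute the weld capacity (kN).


Strength = throat * length * allowable stress
= 4 * 62 * 200 N
= 49600 N
= 49.6 kN

49.6 kN


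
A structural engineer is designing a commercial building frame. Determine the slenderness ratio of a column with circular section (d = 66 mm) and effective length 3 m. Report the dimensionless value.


Radius of gyration r = d / 4 = 66 / 4 = 16.5 mm
L_eff = 3000.0 mm
Slenderness ratio = L / r = 3000.0 / 16.5 = 181.82 (dimensionless)

181.82 (dimensionless)


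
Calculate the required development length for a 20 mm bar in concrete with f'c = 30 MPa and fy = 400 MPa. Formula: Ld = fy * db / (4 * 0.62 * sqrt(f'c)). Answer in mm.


Ld = (fy * db) / (4 * 0.62 * sqrt(f'c))
= (400 * 20) / (4 * 0.62 * sqrt(30))
= 8000 / 13.5835
= 588.95 mm

588.95 mm


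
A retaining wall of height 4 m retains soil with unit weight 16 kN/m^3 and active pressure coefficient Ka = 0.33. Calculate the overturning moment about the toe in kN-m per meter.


Pa = 0.5 * Ka * gamma * H^2
= 0.5 * 0.33 * 16 * 4^2
= 42.24 kN/m
Arm = H / 3 = 4 / 3 = 1.3333 m
Mo = Pa * arm = Pa * H / 3 = 42.24 * 4 / 3 = 56.32 kN-m/m

56.32 kN-m/m


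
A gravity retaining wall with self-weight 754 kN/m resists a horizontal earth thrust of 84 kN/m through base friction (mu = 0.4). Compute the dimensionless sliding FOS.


Resisting force = mu * W = 0.4 * 754 = 301.6 kN/m
FOS = Resisting / Driving = 301.6 / 84
= 3.5905 (dimensionless)

3.5905 (dimensionless)


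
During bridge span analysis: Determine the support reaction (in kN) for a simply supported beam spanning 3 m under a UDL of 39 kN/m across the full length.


Total load = w * L = 39 * 3 = 117 kN
By symmetry, each reaction R = total / 2 = 117 / 2 = 58.5 kN

58.5 kN


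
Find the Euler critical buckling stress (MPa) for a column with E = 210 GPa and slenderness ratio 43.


sigma_cr = pi^2 * E / lambda^2
= 9.8696 * 210000.0 / 43^2
= 9.8696 * 210000.0 / 1849
= 1120.9394 MPa

1120.9394 MPa


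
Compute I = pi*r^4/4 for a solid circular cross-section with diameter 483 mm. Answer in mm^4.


r = d / 2 = 483 / 2 = 241.5 mm
I = pi * r^4 / 4 = pi * 241.5^4 / 4
= 2671519950.14 mm^4

2671519950.14 mm^4


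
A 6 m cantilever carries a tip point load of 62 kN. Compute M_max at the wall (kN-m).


For a cantilever with a point load at the free end:
M_max = P * L = 62 * 6 = 372 kN-m

372 kN-m


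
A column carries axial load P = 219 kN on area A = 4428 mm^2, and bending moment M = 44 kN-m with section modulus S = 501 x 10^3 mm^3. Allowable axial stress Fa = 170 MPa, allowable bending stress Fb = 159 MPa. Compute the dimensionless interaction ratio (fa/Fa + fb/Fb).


f_a = P / A = 219000.0 / 4428 = 49.458 MPa
f_b = M / S = 44000000.0 / 501000.0 = 87.8244 MPa
Ratio = f_a / Fa + f_b / Fb
= 49.458 / 170 + 87.8244 / 159
= 0.8433 (dimensionless)

0.8433 (dimensionless)


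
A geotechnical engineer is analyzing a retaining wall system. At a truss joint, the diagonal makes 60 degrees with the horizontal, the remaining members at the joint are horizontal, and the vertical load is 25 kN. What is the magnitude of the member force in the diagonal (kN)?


At the joint, only the diagonal has a vertical component, so vertical equilibrium gives:
F * sin(60) = 25
F = 25 / sin(60)
= 25 / 0.866025
= 28.87 kN

28.87 kN


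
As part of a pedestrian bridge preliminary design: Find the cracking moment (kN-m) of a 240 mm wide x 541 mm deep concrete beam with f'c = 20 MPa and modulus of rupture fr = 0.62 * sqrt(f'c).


fr = 0.62 * sqrt(20) = 0.62 * 4.4721 = 2.7727 MPa
I = 240 * 541^3 / 12 = 3166808420.0 mm^4
y_t = 270.5 mm
M_cr = fr * I / y_t = 2.7727 * 3166808420.0 / 270.5 N-mm
= 32.4609 kN-m

32.4609 kN-m


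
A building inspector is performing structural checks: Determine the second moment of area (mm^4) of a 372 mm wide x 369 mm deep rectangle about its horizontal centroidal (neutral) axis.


I = b * h^3 / 12
= 372 * 369^3 / 12
= 372 * 50243409 / 12
= 1557545679.0 mm^4

1557545679.0 mm^4


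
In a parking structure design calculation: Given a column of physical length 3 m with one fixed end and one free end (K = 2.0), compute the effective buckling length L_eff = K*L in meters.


L_eff = K * L
= 2.0 * 3
= 6.0 m

6.0 m


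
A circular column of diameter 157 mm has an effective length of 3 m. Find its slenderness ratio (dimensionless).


Radius of gyration r = d / 4 = 157 / 4 = 39.25 mm
L_eff = 3000.0 mm
Slenderness ratio = L / r = 3000.0 / 39.25 = 76.43 (dimensionless)

76.43 (dimensionless)


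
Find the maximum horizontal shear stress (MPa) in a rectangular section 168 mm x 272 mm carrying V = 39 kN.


A = b * h = 168 * 272 = 45696 mm^2
V = 39 kN = 39000.0 N
tau_max = 1.5 * V / A = 1.5 * 39000.0 / 45696
= 1.2802 MPa

1.2802 MPa


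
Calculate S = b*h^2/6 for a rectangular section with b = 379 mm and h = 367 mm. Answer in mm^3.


S = b * h^2 / 6
= 379 * 367^2 / 6
= 379 * 134689 / 6
= 8507855.17 mm^3

8507855.17 mm^3


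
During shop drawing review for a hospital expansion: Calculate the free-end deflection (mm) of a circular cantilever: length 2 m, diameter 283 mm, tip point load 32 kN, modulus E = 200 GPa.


I = pi * d^4 / 64 = pi * 283^4 / 64 = 314858658.55 mm^4
L = 2000.0 mm, P = 32000.0 N, E = 200000.0 MPa
delta = P * L^3 / (3 * E * I)
= 32000.0 * 2000.0^3 / (3 * 200000.0 * 314858658.55)
= 1.3551 mm

1.3551 mm


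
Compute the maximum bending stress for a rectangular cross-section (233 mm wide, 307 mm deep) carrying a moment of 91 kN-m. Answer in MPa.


I = b * h^3 / 12 = 233 * 307^3 / 12 = 561810434.92 mm^4
y = h / 2 = 307 / 2 = 153.5 mm
M = 91 kN-m = 91000000.0 N-mm
sigma = M * y / I = 91000000.0 * 153.5 / 561810434.92
= 24.86 MPa

24.86 MPa


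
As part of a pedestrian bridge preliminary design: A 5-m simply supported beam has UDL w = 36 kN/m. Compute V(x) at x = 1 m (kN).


R_A = w * L / 2 = 36 * 5 / 2 = 90.0 kN
V(x) = R_A - w * x = 90.0 - 36 * 1
= 54.0 kN

54.0 kN


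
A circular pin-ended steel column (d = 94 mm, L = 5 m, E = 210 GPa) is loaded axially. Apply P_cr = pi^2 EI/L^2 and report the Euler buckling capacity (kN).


I = pi * d^4 / 64 = 3832492.5 mm^4
L = 5000.0 mm
P_cr = pi^2 * E * I / L^2
= 9.8696 * 210000.0 * 3832492.5 / 5000.0^2
= 317731.55 N = 317.7316 kN

317.7316 kN


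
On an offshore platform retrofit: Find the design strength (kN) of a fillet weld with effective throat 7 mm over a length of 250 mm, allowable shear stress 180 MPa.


Strength = throat * length * allowable stress
= 7 * 250 * 180 N
= 315000 N
= 315.0 kN

315.0 kN


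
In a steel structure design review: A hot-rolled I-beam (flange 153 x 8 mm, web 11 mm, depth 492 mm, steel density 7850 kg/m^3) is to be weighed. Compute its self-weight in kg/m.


A_flanges = 2 * 153 * 8 = 2448 mm^2
A_web = (492 - 2 * 8) * 11 = 5236 mm^2
A_total = 2448 + 5236 = 7684 mm^2 = 0.007684 m^2
Weight = rho * A = 7850 * 0.007684 = 60.3194 kg/m

60.3194 kg/m


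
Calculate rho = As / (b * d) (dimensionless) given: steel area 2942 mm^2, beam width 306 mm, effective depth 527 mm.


rho = As / (b * d)
= 2942 / (306 * 527)
= 2942 / 161262
= 0.018244 (dimensionless)

0.018244 (dimensionless)


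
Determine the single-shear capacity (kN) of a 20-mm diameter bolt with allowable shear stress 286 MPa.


A = pi * d^2 / 4 = pi * 20^2 / 4 = 314.1593 mm^2
V = f_v * A / 1000 = 286 * 314.1593 / 1000
= 89.8495 kN

89.8495 kN


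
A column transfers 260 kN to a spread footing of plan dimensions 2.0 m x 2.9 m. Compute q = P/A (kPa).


A = 2.0 * 2.9 = 5.8 m^2
q = P / A = 260 / 5.8
= 44.8276 kPa

44.8276 kPa


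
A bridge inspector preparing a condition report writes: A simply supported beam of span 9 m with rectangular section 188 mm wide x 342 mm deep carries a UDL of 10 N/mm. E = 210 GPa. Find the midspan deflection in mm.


I = 188 * 342^3 / 12 = 626693112.0 mm^4
L = 9000.0 mm, w = 10 N/mm, E = 210000.0 MPa
delta = 5 * w * L^4 / (384 * E * I)
= 5 * 10 * 9000.0^4 / (384 * 210000.0 * 626693112.0)
= 6.4913 mm

6.4913 mm


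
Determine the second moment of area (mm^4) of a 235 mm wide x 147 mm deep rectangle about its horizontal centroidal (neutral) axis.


I = b * h^3 / 12
= 235 * 147^3 / 12
= 235 * 3176523 / 12
= 62206908.75 mm^4

62206908.75 mm^4


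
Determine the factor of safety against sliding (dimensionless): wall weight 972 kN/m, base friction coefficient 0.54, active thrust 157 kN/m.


Resisting force = mu * W = 0.54 * 972 = 524.88 kN/m
FOS = Resisting / Driving = 524.88 / 157
= 3.3432 (dimensionless)

3.3432 (dimensionless)


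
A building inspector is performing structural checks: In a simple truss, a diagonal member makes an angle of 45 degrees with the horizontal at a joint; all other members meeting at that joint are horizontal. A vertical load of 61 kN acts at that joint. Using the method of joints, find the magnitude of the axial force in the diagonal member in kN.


At the joint, only the diagonal has a vertical component, so vertical equilibrium gives:
F * sin(45) = 61
F = 61 / sin(45)
= 61 / 0.707107
= 86.27 kN

86.27 kN


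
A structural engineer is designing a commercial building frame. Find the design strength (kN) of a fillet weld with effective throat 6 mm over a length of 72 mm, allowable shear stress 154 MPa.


Strength = throat * length * allowable stress
= 6 * 72 * 154 N
= 66528 N
= 66.53 kN

66.53 kN


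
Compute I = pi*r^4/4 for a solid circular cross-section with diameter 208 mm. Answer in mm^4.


r = d / 2 = 208 / 2 = 104.0 mm
I = pi * r^4 / 4 = pi * 104.0^4 / 4
= 91880476.45 mm^4

91880476.45 mm^4


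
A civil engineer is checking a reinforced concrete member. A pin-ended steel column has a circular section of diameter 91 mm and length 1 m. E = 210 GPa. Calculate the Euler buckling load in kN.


I = pi * d^4 / 64 = 3366165.53 mm^4
L = 1000.0 mm
P_cr = pi^2 * E * I / L^2
= 9.8696 * 210000.0 * 3366165.53 / 1000.0^2
= 6976771.64 N = 6976.7716 kN

6976.7716 kN


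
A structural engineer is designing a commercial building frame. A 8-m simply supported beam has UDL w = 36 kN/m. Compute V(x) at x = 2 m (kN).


R_A = w * L / 2 = 36 * 8 / 2 = 144.0 kN
V(x) = R_A - w * x = 144.0 - 36 * 2
= 72.0 kN

72.0 kN


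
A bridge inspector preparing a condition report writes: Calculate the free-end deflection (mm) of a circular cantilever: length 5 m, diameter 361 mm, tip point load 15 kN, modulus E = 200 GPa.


I = pi * d^4 / 64 = pi * 361^4 / 64 = 833678701.27 mm^4
L = 5000.0 mm, P = 15000.0 N, E = 200000.0 MPa
delta = P * L^3 / (3 * E * I)
= 15000.0 * 5000.0^3 / (3 * 200000.0 * 833678701.27)
= 3.7484 mm

3.7484 mm


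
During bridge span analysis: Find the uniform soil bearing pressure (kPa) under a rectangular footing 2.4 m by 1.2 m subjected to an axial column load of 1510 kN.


A = 2.4 * 1.2 = 2.88 m^2
q = P / A = 1510 / 2.88
= 524.3056 kPa

524.3056 kPa


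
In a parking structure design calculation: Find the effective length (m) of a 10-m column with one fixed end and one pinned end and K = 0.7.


L_eff = K * L
= 0.7 * 10
= 7.0 m

7.0 m


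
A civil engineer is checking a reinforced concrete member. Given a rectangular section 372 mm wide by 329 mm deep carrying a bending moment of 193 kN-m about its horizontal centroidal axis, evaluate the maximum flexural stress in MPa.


I = b * h^3 / 12 = 372 * 329^3 / 12 = 1103949959.0 mm^4
y = h / 2 = 329 / 2 = 164.5 mm
M = 193 kN-m = 193000000.0 N-mm
sigma = M * y / I = 193000000.0 * 164.5 / 1103949959.0
= 28.76 MPa

28.76 MPa


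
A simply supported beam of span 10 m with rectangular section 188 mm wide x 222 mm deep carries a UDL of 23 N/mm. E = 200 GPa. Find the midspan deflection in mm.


I = 188 * 222^3 / 12 = 171409752.0 mm^4
L = 10000.0 mm, w = 23 N/mm, E = 200000.0 MPa
delta = 5 * w * L^4 / (384 * E * I)
= 5 * 23 * 10000.0^4 / (384 * 200000.0 * 171409752.0)
= 87.3577 mm

87.3577 mm


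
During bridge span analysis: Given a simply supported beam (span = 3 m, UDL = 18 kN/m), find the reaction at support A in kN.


Total load = w * L = 18 * 3 = 54 kN
By symmetry, each reaction R = total / 2 = 54 / 2 = 27.0 kN

27.0 kN


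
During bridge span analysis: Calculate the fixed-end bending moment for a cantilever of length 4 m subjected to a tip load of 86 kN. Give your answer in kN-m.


For a cantilever with a point load at the free end:
M_max = P * L = 86 * 4 = 344 kN-m

344 kN-m


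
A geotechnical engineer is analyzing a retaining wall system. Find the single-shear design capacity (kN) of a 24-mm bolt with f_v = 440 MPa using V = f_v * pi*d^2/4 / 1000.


A = pi * d^2 / 4 = pi * 24^2 / 4 = 452.3893 mm^2
V = f_v * A / 1000 = 440 * 452.3893 / 1000
= 199.0513 kN

199.0513 kN


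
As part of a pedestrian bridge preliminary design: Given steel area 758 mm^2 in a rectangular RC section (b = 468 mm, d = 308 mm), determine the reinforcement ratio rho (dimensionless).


rho = As / (b * d)
= 758 / (468 * 308)
= 758 / 144144
= 0.005259 (dimensionless)

0.005259 (dimensionless)


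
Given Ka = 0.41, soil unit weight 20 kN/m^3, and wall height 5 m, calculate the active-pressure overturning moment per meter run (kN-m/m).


Pa = 0.5 * Ka * gamma * H^2
= 0.5 * 0.41 * 20 * 5^2
= 102.5 kN/m
Arm = H / 3 = 5 / 3 = 1.6667 m
Mo = Pa * arm = Pa * H / 3 = 102.5 * 5 / 3 = 170.8333 kN-m/m

170.8333 kN-m/m


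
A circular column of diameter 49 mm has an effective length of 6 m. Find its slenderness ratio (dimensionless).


Radius of gyration r = d / 4 = 49 / 4 = 12.25 mm
L_eff = 6000.0 mm
Slenderness ratio = L / r = 6000.0 / 12.25 = 489.8 (dimensionless)

489.8 (dimensionless)


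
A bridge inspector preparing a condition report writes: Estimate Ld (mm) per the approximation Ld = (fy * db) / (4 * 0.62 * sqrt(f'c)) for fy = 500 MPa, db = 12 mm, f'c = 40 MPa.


Ld = (fy * db) / (4 * 0.62 * sqrt(f'c))
= (500 * 12) / (4 * 0.62 * sqrt(40))
= 6000 / 15.6849
= 382.53 mm

382.53 mm


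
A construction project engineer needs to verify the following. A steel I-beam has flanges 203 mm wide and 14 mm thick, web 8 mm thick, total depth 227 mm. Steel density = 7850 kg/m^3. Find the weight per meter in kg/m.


A_flanges = 2 * 203 * 14 = 5684 mm^2
A_web = (227 - 2 * 14) * 8 = 1592 mm^2
A_total = 5684 + 1592 = 7276 mm^2 = 0.007276 m^2
Weight = rho * A = 7850 * 0.007276 = 57.1166 kg/m

57.1166 kg/m


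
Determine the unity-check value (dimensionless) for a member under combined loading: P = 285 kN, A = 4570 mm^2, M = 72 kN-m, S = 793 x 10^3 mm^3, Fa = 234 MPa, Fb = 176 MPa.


f_a = P / A = 285000.0 / 4570 = 62.3632 MPa
f_b = M / S = 72000000.0 / 793000.0 = 90.7945 MPa
Ratio = f_a / Fa + f_b / Fb
= 62.3632 / 234 + 90.7945 / 176
= 0.7824 (dimensionless)

0.7824 (dimensionless)
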